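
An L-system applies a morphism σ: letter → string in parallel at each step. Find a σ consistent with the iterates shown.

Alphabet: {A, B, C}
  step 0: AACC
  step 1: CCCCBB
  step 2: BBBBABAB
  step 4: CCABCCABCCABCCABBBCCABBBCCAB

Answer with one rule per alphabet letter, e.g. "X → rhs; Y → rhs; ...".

  step 1 ⇒ step 2: CCCCBB ⇒ B·B·B·B·AB·AB
    B ↦ AB
    C ↦ B
  step 0 ⇒ step 1: AACC ⇒ CC·CC·B·B
    A ↦ CC

A->CC, B->AB, C->B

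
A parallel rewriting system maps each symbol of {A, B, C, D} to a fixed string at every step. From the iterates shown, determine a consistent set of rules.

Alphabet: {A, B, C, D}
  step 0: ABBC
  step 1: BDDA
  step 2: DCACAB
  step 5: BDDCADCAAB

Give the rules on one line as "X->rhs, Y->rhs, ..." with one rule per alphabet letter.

  step 1 ⇒ step 2: BDDA ⇒ D·CA·CA·B
    A ↦ B
    B ↦ D
    D ↦ CA
  step 0 ⇒ step 1: ABBC ⇒ B·D·D·A
    C ↦ A

A->B, B->D, C->A, D->CA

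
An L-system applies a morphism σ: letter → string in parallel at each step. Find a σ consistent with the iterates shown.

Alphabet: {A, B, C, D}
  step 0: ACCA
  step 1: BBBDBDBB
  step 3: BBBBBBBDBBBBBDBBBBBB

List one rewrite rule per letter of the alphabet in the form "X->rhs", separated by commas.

A->BB, B->A, C->BD, D->CA

  step 0 ⇒ step 1: ACCA ⇒ BB·BD·BD·BB
    A ↦ BB
    C ↦ BD
    B ↦ A  (constrained at step 1)
    D ↦ CA  (constrained at step 1)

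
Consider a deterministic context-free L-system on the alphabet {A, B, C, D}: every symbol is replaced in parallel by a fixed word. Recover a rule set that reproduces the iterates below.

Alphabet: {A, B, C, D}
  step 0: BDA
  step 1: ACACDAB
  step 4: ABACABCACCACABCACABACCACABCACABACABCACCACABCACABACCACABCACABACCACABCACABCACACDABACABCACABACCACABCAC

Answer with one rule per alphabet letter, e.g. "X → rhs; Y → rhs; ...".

  step 0 ⇒ step 1: BDA ⇒ AC·ACD·AB
    A ↦ AB
    B ↦ AC
    D ↦ ACD
    C ↦ CAC  (constrained at step 1)

A->AB, B->AC, C->CAC, D->ACD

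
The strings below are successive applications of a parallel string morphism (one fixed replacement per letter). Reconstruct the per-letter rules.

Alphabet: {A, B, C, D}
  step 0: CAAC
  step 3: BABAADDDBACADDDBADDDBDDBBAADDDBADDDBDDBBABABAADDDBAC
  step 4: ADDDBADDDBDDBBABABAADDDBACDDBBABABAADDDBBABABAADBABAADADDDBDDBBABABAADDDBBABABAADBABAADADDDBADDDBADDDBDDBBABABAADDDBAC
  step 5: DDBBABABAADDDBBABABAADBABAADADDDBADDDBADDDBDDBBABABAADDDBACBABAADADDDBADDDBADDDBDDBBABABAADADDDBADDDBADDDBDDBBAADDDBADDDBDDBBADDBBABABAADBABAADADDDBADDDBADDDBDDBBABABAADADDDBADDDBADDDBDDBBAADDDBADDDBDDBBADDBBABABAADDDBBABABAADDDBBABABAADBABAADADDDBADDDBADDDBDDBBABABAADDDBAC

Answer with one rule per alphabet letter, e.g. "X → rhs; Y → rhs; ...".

A->DDB, B->AD, C->AC, D->BA

  step 4 ⇒ step 5: ADDDBADDDBDDBBABABAADDDBACDDBBABABAADDDBBABABAADBABAADADDDBDDBBABABAADDDBBABABAADBABAADADDDBADDDBADDDBDDBBABABAADDDBAC ⇒ DDB·BA·BA·BA·AD·DDB·BA·BA·BA·AD·BA·BA·AD·AD·DDB·AD·DDB·AD·DDB·DDB·BA·BA·BA·AD·DDB·AC·BA·BA·AD·AD·DDB·AD·DDB·AD·DDB·DDB·BA·BA·BA·AD·AD·DDB·AD·DDB·AD·DDB·DDB·BA·AD·DDB·AD·DDB·DDB·BA·DDB·BA·BA·BA·AD·BA·BA·AD·AD·DDB·AD·DDB·AD·DDB·DDB·BA·BA·BA·AD·AD·DDB·AD·DDB·AD·DDB·DDB·BA·AD·DDB·AD·DDB·DDB·BA·DDB·BA·BA·BA·AD·DDB·BA·BA·BA·AD·DDB·BA·BA·BA·AD·BA·BA·AD·AD·DDB·AD·DDB·AD·DDB·DDB·BA·BA·BA·AD·DDB·AC
    A ↦ DDB
    B ↦ AD
    C ↦ AC
    D ↦ BA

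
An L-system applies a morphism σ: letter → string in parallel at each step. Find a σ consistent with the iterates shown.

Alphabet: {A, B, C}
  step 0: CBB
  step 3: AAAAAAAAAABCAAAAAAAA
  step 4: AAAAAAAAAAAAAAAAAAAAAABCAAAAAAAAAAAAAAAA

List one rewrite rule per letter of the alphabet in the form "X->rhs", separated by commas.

A->AA, B->A, C->ABC

  step 3 ⇒ step 4: AAAAAAAAAABCAAAAAAAA ⇒ AA·AA·AA·AA·AA·AA·AA·AA·AA·AA·A·ABC·AA·AA·AA·AA·AA·AA·AA·AA
    A ↦ AA
    B ↦ A
    C ↦ ABC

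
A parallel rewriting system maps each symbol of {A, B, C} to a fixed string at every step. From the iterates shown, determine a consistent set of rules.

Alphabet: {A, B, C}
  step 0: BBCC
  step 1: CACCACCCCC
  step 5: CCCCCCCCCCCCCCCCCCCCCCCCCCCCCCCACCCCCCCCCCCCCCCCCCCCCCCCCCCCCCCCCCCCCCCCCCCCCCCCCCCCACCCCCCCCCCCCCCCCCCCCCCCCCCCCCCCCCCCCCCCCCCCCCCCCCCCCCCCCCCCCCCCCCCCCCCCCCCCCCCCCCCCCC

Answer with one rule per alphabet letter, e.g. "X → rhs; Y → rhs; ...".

  step 0 ⇒ step 1: BBCC ⇒ CAC·CAC·CC·CC
    B ↦ CAC
    C ↦ CC
    A ↦ CB  (constrained at step 1)

A->CB, B->CAC, C->CC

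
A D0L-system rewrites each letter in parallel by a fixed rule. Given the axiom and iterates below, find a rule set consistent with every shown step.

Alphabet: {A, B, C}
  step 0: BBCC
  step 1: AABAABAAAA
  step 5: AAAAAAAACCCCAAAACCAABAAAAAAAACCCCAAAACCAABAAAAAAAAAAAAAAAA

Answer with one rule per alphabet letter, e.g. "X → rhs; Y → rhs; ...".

A->C, B->AAB, C->AA

  step 0 ⇒ step 1: BBCC ⇒ AAB·AAB·AA·AA
    B ↦ AAB
    C ↦ AA
    A ↦ C  (constrained at step 1)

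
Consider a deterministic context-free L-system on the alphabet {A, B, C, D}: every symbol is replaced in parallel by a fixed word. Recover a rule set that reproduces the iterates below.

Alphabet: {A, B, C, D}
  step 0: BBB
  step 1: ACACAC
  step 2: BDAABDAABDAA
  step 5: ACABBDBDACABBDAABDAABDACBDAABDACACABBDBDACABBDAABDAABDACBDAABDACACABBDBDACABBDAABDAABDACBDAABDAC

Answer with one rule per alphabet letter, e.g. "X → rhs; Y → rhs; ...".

  step 1 ⇒ step 2: ACACAC ⇒ BD·AA·BD·AA·BD·AA
    A ↦ BD
    C ↦ AA
  step 0 ⇒ step 1: BBB ⇒ AC·AC·AC
    B ↦ AC
    D ↦ AB  (constrained at step 2)

A->BD, B->AC, C->AA, D->AB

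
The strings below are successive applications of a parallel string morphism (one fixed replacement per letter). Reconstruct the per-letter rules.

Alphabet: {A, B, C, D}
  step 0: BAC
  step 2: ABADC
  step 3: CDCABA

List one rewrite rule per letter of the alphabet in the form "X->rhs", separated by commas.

  step 2 ⇒ step 3: ABADC ⇒ C·D·C·A·BA
    A ↦ C
    B ↦ D
    C ↦ BA
    D ↦ A

A->C, B->D, C->BA, D->A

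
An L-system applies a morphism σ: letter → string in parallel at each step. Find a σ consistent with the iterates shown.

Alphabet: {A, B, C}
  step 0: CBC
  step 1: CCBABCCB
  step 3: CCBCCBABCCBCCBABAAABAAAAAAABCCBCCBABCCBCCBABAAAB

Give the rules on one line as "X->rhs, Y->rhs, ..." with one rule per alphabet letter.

A->AA, B->AB, C->CCB

  step 0 ⇒ step 1: CBC ⇒ CCB·AB·CCB
    B ↦ AB
    C ↦ CCB
    A ↦ AA  (constrained at step 1)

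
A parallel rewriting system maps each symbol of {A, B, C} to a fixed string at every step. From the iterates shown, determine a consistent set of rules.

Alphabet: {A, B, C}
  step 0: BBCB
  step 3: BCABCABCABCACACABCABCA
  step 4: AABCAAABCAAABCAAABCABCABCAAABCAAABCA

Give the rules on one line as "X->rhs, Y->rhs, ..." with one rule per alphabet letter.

  step 3 ⇒ step 4: BCABCABCABCACACABCABCA ⇒ AA·B·CA·AA·B·CA·AA·B·CA·AA·B·CA·B·CA·B·CA·AA·B·CA·AA·B·CA
    A ↦ CA
    B ↦ AA
    C ↦ B

A->CA, B->AA, C->B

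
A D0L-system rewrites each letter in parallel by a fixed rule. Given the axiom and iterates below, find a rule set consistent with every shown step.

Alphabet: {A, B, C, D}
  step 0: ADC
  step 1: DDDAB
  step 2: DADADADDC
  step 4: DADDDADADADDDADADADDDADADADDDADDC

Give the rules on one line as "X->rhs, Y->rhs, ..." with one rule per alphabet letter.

  step 1 ⇒ step 2: DDDAB ⇒ DA·DA·DA·DD·C
    A ↦ DD
    B ↦ C
    D ↦ DA
  step 0 ⇒ step 1: ADC ⇒ DD·DA·B
    C ↦ B

A->DD, B->C, C->B, D->DA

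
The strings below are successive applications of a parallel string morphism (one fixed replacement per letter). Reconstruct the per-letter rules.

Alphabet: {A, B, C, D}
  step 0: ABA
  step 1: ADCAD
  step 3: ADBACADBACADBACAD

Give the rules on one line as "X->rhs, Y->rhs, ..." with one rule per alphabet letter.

  step 0 ⇒ step 1: ABA ⇒ AD·C·AD
    A ↦ AD
    B ↦ C
    C ↦ DB  (constrained at step 1)
    D ↦ BA  (constrained at step 1)

A->AD, B->C, C->DB, D->BA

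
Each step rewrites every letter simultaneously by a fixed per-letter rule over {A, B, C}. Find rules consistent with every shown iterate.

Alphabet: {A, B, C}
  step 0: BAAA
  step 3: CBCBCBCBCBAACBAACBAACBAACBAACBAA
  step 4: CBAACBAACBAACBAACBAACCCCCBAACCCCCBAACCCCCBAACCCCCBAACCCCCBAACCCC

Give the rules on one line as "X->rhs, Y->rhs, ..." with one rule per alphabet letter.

A->CC, B->AA, C->CB

  step 3 ⇒ step 4: CBCBCBCBCBAACBAACBAACBAACBAACBAA ⇒ CB·AA·CB·AA·CB·AA·CB·AA·CB·AA·CC·CC·CB·AA·CC·CC·CB·AA·CC·CC·CB·AA·CC·CC·CB·AA·CC·CC·CB·AA·CC·CC
    A ↦ CC
    B ↦ AA
    C ↦ CB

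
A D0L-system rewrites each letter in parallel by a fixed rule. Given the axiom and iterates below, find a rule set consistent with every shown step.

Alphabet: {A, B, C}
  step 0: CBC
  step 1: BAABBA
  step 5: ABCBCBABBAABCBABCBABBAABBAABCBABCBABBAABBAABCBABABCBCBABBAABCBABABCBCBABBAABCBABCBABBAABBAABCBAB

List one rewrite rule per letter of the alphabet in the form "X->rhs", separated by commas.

  step 0 ⇒ step 1: CBC ⇒ BA·AB·BA
    B ↦ AB
    C ↦ BA
    A ↦ CB  (constrained at step 1)

A->CB, B->AB, C->BA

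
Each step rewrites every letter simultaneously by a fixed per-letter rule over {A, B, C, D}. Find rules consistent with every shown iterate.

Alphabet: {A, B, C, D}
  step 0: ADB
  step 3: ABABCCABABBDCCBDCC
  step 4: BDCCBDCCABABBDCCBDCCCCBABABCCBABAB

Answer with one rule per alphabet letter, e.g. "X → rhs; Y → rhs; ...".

A->BD, B->CC, C->AB, D->B

  step 3 ⇒ step 4: ABABCCABABBDCCBDCC ⇒ BD·CC·BD·CC·AB·AB·BD·CC·BD·CC·CC·B·AB·AB·CC·B·AB·AB
    A ↦ BD
    B ↦ CC
    C ↦ AB
    D ↦ B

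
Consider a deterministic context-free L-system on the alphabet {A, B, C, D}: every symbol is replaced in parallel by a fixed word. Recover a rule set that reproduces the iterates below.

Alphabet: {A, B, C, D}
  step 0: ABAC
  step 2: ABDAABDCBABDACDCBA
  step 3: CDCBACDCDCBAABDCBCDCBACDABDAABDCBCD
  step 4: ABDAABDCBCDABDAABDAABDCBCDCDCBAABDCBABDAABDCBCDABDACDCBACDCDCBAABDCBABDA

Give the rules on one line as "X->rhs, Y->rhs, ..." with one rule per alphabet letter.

A->CD, B->CB, C->ABD, D->A

  step 3 ⇒ step 4: CDCBACDCDCBAABDCBCDCBACDABDAABDCBCD ⇒ ABD·A·ABD·CB·CD·ABD·A·ABD·A·ABD·CB·CD·CD·CB·A·ABD·CB·ABD·A·ABD·CB·CD·ABD·A·CD·CB·A·CD·CD·CB·A·ABD·CB·ABD·A
    A ↦ CD
    B ↦ CB
    C ↦ ABD
    D ↦ A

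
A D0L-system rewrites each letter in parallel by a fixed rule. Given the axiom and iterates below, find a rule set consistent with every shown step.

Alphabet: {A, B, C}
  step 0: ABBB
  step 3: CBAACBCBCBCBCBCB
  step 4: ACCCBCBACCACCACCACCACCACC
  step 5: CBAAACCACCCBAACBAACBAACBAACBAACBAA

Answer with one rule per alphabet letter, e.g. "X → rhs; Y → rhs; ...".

  step 4 ⇒ step 5: ACCCBCBACCACCACCACCACCACC ⇒ CB·A·A·A·CC·A·CC·CB·A·A·CB·A·A·CB·A·A·CB·A·A·CB·A·A·CB·A·A
    A ↦ CB
    B ↦ CC
    C ↦ A

A->CB, B->CC, C->A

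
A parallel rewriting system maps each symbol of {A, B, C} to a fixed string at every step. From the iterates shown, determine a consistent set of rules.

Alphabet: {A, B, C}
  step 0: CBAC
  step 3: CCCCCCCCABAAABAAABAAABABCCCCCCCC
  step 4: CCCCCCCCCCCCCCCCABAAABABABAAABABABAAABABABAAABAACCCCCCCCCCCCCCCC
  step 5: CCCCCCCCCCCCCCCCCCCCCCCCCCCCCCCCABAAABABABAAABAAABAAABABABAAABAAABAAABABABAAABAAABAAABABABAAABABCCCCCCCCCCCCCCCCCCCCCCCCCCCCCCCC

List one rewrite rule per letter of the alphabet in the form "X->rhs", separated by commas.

A->AB, B->AA, C->CC

  step 4 ⇒ step 5: CCCCCCCCCCCCCCCCABAAABABABAAABABABAAABABABAAABAACCCCCCCCCCCCCCCC ⇒ CC·CC·CC·CC·CC·CC·CC·CC·CC·CC·CC·CC·CC·CC·CC·CC·AB·AA·AB·AB·AB·AA·AB·AA·AB·AA·AB·AB·AB·AA·AB·AA·AB·AA·AB·AB·AB·AA·AB·AA·AB·AA·AB·AB·AB·AA·AB·AB·CC·CC·CC·CC·CC·CC·CC·CC·CC·CC·CC·CC·CC·CC·CC·CC
    A ↦ AB
    B ↦ AA
    C ↦ CC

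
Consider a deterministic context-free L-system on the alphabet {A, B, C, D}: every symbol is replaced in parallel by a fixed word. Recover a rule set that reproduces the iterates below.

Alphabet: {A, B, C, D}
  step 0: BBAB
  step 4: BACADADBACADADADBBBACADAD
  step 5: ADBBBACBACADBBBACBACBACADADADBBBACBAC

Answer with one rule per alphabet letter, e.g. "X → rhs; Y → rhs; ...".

  step 4 ⇒ step 5: BACADADBACADADADBBBACADAD ⇒ AD·B·B·B·AC·B·AC·AD·B·B·B·AC·B·AC·B·AC·AD·AD·AD·B·B·B·AC·B·AC
    A ↦ B
    B ↦ AD
    C ↦ B
    D ↦ AC

A->B, B->AD, C->B, D->AC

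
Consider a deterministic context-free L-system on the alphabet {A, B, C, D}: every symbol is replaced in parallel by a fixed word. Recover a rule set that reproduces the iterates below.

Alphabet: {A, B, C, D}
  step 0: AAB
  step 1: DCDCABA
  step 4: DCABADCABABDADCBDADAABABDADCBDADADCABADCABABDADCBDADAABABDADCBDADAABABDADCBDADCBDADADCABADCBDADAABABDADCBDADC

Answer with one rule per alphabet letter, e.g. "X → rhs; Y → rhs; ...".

  step 0 ⇒ step 1: AAB ⇒ DC·DC·ABA
    A ↦ DC
    B ↦ ABA
    C ↦ DA  (constrained at step 1)
    D ↦ BDA  (constrained at step 1)

A->DC, B->ABA, C->DA, D->BDA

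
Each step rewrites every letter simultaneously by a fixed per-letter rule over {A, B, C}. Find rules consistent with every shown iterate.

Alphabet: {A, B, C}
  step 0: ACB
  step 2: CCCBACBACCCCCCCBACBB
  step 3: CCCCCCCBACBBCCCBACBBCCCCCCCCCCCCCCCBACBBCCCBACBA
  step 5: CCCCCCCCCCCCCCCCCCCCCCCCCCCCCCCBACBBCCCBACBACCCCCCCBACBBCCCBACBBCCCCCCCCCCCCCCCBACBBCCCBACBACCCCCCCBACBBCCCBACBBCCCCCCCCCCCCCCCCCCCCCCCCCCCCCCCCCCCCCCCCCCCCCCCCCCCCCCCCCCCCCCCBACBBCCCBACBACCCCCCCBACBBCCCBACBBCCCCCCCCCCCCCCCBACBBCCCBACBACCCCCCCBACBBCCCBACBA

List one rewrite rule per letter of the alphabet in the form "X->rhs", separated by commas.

A->CBB, B->CBA, C->CC

  step 2 ⇒ step 3: CCCBACBACCCCCCCBACBB ⇒ CC·CC·CC·CBA·CBB·CC·CBA·CBB·CC·CC·CC·CC·CC·CC·CC·CBA·CBB·CC·CBA·CBA
    A ↦ CBB
    B ↦ CBA
    C ↦ CC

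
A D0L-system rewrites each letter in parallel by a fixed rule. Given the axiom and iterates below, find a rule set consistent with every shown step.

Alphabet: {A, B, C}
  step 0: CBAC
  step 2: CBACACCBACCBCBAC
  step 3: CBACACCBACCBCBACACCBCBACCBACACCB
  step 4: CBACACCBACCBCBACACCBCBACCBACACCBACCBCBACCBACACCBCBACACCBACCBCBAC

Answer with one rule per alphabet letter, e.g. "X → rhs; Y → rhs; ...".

  step 3 ⇒ step 4: CBACACCBACCBCBACACCBCBACCBACACCB ⇒ CB·AC·AC·CB·AC·CB·CB·AC·AC·CB·CB·AC·CB·AC·AC·CB·AC·CB·CB·AC·CB·AC·AC·CB·CB·AC·AC·CB·AC·CB·CB·AC
    A ↦ AC
    B ↦ AC
    C ↦ CB

A->AC, B->AC, C->CB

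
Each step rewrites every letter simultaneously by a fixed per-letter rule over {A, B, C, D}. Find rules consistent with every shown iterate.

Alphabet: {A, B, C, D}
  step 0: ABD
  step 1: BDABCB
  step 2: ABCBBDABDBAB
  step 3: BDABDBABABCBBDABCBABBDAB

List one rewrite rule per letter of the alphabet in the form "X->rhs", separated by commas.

  step 2 ⇒ step 3: ABCBBDABDBAB ⇒ BD·AB·DB·AB·AB·CB·BD·AB·CB·AB·BD·AB
    A ↦ BD
    B ↦ AB
    C ↦ DB
    D ↦ CB

A->BD, B->AB, C->DB, D->CB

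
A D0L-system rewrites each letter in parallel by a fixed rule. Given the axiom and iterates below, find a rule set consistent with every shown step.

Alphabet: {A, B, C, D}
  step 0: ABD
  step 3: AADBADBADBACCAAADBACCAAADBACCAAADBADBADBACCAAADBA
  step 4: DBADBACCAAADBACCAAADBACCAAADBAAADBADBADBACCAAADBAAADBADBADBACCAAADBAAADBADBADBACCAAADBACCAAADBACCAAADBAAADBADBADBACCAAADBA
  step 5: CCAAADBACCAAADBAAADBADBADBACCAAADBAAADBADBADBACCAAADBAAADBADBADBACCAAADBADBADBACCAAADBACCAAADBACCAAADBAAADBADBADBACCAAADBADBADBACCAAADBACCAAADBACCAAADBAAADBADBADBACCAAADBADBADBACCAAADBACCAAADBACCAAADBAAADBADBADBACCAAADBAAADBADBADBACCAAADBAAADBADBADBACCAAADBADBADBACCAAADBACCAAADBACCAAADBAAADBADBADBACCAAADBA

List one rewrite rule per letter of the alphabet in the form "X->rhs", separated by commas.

A->DBA, B->AA, C->A, D->CCA

  step 4 ⇒ step 5: DBADBACCAAADBACCAAADBACCAAADBAAADBADBADBACCAAADBAAADBADBADBACCAAADBAAADBADBADBACCAAADBACCAAADBACCAAADBAAADBADBADBACCAAADBA ⇒ CCA·AA·DBA·CCA·AA·DBA·A·A·DBA·DBA·DBA·CCA·AA·DBA·A·A·DBA·DBA·DBA·CCA·AA·DBA·A·A·DBA·DBA·DBA·CCA·AA·DBA·DBA·DBA·CCA·AA·DBA·CCA·AA·DBA·CCA·AA·DBA·A·A·DBA·DBA·DBA·CCA·AA·DBA·DBA·DBA·CCA·AA·DBA·CCA·AA·DBA·CCA·AA·DBA·A·A·DBA·DBA·DBA·CCA·AA·DBA·DBA·DBA·CCA·AA·DBA·CCA·AA·DBA·CCA·AA·DBA·A·A·DBA·DBA·DBA·CCA·AA·DBA·A·A·DBA·DBA·DBA·CCA·AA·DBA·A·A·DBA·DBA·DBA·CCA·AA·DBA·DBA·DBA·CCA·AA·DBA·CCA·AA·DBA·CCA·AA·DBA·A·A·DBA·DBA·DBA·CCA·AA·DBA
    A ↦ DBA
    B ↦ AA
    C ↦ A
    D ↦ CCA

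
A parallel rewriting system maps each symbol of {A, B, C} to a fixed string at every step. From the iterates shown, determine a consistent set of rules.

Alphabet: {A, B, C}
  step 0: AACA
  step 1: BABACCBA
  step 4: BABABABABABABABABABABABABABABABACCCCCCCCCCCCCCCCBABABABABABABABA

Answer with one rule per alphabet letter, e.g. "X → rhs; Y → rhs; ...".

A->BA, B->BA, C->CC

  step 0 ⇒ step 1: AACA ⇒ BA·BA·CC·BA
    A ↦ BA
    C ↦ CC
    B ↦ BA  (constrained at step 1)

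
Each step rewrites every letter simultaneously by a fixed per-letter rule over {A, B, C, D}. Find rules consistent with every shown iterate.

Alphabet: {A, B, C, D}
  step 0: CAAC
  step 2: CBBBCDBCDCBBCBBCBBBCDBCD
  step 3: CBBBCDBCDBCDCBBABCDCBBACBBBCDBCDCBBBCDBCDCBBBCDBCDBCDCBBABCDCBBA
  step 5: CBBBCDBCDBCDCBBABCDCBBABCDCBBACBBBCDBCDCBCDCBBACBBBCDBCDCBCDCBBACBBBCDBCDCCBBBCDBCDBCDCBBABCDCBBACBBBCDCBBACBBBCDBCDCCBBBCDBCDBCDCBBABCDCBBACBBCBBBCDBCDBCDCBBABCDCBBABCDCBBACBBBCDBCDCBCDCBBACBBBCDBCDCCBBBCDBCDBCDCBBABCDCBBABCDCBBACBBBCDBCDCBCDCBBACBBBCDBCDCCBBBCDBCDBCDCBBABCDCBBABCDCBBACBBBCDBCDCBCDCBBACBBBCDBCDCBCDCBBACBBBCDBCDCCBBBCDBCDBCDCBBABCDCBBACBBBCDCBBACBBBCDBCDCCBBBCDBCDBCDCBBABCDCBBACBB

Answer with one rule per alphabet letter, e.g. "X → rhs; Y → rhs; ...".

  step 2 ⇒ step 3: CBBBCDBCDCBBCBBCBBBCDBCD ⇒ CBB·BCD·BCD·BCD·CBB·A·BCD·CBB·A·CBB·BCD·BCD·CBB·BCD·BCD·CBB·BCD·BCD·BCD·CBB·A·BCD·CBB·A
    B ↦ BCD
    C ↦ CBB
    D ↦ A
    A ↦ C  (constrained at step 0)

A->C, B->BCD, C->CBB, D->A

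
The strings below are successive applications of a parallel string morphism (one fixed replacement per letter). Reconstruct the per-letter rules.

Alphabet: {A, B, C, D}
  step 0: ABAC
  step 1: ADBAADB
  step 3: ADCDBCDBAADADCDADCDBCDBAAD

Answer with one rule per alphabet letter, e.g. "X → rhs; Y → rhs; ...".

A->AD, B->BA, C->B, D->CD

  step 0 ⇒ step 1: ABAC ⇒ AD·BA·AD·B
    A ↦ AD
    B ↦ BA
    C ↦ B
    D ↦ CD  (constrained at step 1)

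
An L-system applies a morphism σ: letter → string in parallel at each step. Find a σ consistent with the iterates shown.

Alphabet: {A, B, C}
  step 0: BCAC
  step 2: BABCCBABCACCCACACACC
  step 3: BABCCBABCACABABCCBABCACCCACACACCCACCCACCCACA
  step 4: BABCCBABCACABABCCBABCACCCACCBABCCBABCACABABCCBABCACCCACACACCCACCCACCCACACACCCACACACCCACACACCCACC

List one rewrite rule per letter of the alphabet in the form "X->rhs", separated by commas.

A->CC, B->BAB, C->CA

  step 3 ⇒ step 4: BABCCBABCACABABCCBABCACCCACACACCCACCCACCCACA ⇒ BAB·CC·BAB·CA·CA·BAB·CC·BAB·CA·CC·CA·CC·BAB·CC·BAB·CA·CA·BAB·CC·BAB·CA·CC·CA·CA·CA·CC·CA·CC·CA·CC·CA·CA·CA·CC·CA·CA·CA·CC·CA·CA·CA·CC·CA·CC
    A ↦ CC
    B ↦ BAB
    C ↦ CA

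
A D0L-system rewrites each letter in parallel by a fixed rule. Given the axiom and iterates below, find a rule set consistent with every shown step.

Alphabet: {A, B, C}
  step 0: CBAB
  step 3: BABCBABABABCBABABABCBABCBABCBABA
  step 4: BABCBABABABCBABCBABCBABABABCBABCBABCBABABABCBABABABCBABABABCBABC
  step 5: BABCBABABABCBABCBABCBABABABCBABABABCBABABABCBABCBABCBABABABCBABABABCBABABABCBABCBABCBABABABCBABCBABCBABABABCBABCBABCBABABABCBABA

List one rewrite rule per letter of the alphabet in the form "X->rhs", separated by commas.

  step 4 ⇒ step 5: BABCBABABABCBABCBABCBABABABCBABCBABCBABABABCBABABABCBABABABCBABC ⇒ BA·BC·BA·BA·BA·BC·BA·BC·BA·BC·BA·BA·BA·BC·BA·BA·BA·BC·BA·BA·BA·BC·BA·BC·BA·BC·BA·BA·BA·BC·BA·BA·BA·BC·BA·BA·BA·BC·BA·BC·BA·BC·BA·BA·BA·BC·BA·BC·BA·BC·BA·BA·BA·BC·BA·BC·BA·BC·BA·BA·BA·BC·BA·BA
    A ↦ BC
    B ↦ BA
    C ↦ BA

A->BC, B->BA, C->BA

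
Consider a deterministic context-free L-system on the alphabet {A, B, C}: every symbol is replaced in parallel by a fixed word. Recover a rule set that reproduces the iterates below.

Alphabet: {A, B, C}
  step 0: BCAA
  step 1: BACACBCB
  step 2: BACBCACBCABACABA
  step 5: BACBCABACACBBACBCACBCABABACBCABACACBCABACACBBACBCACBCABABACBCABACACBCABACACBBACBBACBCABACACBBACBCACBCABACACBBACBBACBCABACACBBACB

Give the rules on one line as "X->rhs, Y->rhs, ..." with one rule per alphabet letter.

A->CB, B->BA, C->CA

  step 1 ⇒ step 2: BACACBCB ⇒ BA·CB·CA·CB·CA·BA·CA·BA
    A ↦ CB
    B ↦ BA
    C ↦ CA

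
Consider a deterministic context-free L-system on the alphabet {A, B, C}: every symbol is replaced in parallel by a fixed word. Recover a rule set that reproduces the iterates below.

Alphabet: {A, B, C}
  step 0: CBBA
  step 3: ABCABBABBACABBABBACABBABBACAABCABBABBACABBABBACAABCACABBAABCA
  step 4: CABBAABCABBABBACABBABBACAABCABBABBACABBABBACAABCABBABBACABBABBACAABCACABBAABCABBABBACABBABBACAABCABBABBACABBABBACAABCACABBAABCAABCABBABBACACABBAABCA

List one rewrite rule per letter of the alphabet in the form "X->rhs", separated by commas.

A->CA, B->BBA, C->AB

  step 3 ⇒ step 4: ABCABBABBACABBABBACABBABBACAABCABBABBACABBABBACAABCACABBAABCA ⇒ CA·BBA·AB·CA·BBA·BBA·CA·BBA·BBA·CA·AB·CA·BBA·BBA·CA·BBA·BBA·CA·AB·CA·BBA·BBA·CA·BBA·BBA·CA·AB·CA·CA·BBA·AB·CA·BBA·BBA·CA·BBA·BBA·CA·AB·CA·BBA·BBA·CA·BBA·BBA·CA·AB·CA·CA·BBA·AB·CA·AB·CA·BBA·BBA·CA·CA·BBA·AB·CA
    A ↦ CA
    B ↦ BBA
    C ↦ AB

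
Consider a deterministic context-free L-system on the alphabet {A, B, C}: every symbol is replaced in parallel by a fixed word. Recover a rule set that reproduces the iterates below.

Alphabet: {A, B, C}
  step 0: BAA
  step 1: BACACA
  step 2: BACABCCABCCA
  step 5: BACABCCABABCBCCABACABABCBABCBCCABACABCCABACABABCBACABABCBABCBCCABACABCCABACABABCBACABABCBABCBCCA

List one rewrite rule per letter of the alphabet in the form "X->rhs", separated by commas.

  step 1 ⇒ step 2: BACACA ⇒ BA·CA·BC·CA·BC·CA
    A ↦ CA
    B ↦ BA
    C ↦ BC

A->CA, B->BA, C->BC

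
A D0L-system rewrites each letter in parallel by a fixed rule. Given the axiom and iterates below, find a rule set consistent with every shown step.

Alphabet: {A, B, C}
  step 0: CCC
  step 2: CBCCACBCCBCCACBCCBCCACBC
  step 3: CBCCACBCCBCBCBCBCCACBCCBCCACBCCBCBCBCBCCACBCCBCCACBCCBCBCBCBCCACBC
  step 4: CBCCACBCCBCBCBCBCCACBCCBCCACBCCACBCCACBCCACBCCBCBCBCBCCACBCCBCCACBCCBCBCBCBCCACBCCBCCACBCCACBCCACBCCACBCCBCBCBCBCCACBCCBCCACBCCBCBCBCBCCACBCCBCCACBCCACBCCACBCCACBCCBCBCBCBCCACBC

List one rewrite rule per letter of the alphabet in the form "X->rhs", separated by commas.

  step 3 ⇒ step 4: CBCCACBCCBCBCBCBCCACBCCBCCACBCCBCBCBCBCCACBCCBCCACBCCBCBCBCBCCACBC ⇒ CBC·CA·CBC·CBC·BCB·CBC·CA·CBC·CBC·CA·CBC·CA·CBC·CA·CBC·CA·CBC·CBC·BCB·CBC·CA·CBC·CBC·CA·CBC·CBC·BCB·CBC·CA·CBC·CBC·CA·CBC·CA·CBC·CA·CBC·CA·CBC·CBC·BCB·CBC·CA·CBC·CBC·CA·CBC·CBC·BCB·CBC·CA·CBC·CBC·CA·CBC·CA·CBC·CA·CBC·CA·CBC·CBC·BCB·CBC·CA·CBC
    A ↦ BCB
    B ↦ CA
    C ↦ CBC

A->BCB, B->CA, C->CBC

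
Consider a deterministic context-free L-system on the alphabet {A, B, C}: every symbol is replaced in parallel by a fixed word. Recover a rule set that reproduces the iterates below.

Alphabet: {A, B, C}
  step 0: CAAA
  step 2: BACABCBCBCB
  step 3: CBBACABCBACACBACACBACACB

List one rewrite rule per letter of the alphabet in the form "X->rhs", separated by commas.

A->B, B->CB, C->ACA

  step 2 ⇒ step 3: BACABCBCBCB ⇒ CB·B·ACA·B·CB·ACA·CB·ACA·CB·ACA·CB
    A ↦ B
    B ↦ CB
    C ↦ ACA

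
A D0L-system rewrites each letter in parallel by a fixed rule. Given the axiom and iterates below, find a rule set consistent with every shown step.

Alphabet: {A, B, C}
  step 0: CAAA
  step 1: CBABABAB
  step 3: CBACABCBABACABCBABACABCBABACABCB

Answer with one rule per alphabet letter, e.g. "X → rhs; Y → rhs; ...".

A->AB, B->AC, C->CB

  step 0 ⇒ step 1: CAAA ⇒ CB·AB·AB·AB
    A ↦ AB
    C ↦ CB
    B ↦ AC  (constrained at step 1)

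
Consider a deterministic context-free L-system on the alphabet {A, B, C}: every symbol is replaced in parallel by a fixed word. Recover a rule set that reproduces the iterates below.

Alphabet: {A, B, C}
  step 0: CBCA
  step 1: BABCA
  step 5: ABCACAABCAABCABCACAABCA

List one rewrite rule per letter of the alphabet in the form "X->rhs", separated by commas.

A->CA, B->A, C->B

  step 0 ⇒ step 1: CBCA ⇒ B·A·B·CA
    A ↦ CA
    B ↦ A
    C ↦ B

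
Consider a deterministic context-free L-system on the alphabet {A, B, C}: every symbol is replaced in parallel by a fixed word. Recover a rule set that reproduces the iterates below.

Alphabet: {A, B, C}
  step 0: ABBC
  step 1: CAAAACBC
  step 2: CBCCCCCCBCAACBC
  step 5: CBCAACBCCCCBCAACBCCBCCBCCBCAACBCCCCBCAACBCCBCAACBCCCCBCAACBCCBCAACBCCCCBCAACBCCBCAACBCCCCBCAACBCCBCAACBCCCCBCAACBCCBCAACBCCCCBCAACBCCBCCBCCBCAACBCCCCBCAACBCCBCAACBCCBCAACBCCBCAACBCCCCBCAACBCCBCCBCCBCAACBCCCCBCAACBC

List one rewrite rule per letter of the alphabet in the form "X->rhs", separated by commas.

  step 1 ⇒ step 2: CAAAACBC ⇒ CBC·C·C·C·C·CBC·AA·CBC
    A ↦ C
    B ↦ AA
    C ↦ CBC

A->C, B->AA, C->CBC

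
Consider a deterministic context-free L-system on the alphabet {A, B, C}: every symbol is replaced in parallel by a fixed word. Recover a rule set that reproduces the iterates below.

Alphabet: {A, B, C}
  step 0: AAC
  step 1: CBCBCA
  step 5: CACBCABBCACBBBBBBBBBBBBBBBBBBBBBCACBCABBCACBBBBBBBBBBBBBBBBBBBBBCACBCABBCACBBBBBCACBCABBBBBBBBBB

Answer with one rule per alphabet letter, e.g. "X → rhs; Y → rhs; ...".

  step 0 ⇒ step 1: AAC ⇒ CB·CB·CA
    A ↦ CB
    C ↦ CA
    B ↦ BB  (constrained at step 1)

A->CB, B->BB, C->CA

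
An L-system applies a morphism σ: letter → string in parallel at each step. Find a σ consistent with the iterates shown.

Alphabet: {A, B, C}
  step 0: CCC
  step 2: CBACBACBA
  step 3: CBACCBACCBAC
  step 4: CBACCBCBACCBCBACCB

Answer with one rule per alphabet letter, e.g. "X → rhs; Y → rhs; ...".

  step 3 ⇒ step 4: CBACCBACCBAC ⇒ CB·A·C·CB·CB·A·C·CB·CB·A·C·CB
    A ↦ C
    B ↦ A
    C ↦ CB

A->C, B->A, C->CB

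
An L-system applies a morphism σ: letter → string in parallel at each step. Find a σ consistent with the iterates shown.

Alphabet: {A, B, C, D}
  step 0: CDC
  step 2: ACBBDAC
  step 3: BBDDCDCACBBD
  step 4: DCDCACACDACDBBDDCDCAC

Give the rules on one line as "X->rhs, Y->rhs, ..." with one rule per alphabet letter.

  step 3 ⇒ step 4: BBDDCDCACBBD ⇒ DC·DC·AC·AC·D·AC·D·BB·D·DC·DC·AC
    A ↦ BB
    B ↦ DC
    C ↦ D
    D ↦ AC

A->BB, B->DC, C->D, D->AC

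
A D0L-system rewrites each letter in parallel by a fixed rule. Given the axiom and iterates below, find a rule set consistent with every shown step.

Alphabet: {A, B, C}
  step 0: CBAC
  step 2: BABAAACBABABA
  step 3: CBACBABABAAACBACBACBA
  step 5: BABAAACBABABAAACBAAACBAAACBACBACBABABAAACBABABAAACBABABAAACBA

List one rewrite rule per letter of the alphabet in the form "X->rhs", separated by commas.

A->BA, B->C, C->AA

  step 2 ⇒ step 3: BABAAACBABABA ⇒ C·BA·C·BA·BA·BA·AA·C·BA·C·BA·C·BA
    A ↦ BA
    B ↦ C
    C ↦ AA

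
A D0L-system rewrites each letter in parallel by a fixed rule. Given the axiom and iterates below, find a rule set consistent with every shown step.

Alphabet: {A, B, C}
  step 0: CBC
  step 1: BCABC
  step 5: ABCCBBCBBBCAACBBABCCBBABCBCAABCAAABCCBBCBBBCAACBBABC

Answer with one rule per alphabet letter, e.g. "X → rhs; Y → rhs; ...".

A->CBB, B->A, C->BC

  step 0 ⇒ step 1: CBC ⇒ BC·A·BC
    B ↦ A
    C ↦ BC
    A ↦ CBB  (constrained at step 1)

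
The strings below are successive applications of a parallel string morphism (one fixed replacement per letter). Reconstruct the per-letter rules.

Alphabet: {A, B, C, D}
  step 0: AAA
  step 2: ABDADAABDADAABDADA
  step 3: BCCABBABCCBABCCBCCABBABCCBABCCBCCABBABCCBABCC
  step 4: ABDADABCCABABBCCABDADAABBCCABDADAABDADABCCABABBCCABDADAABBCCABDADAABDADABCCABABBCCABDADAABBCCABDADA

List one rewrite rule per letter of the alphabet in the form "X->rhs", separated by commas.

  step 3 ⇒ step 4: BCCABBABCCBABCCBCCABBABCCBABCCBCCABBABCCBABCC ⇒ AB·DA·DA·BCC·AB·AB·BCC·AB·DA·DA·AB·BCC·AB·DA·DA·AB·DA·DA·BCC·AB·AB·BCC·AB·DA·DA·AB·BCC·AB·DA·DA·AB·DA·DA·BCC·AB·AB·BCC·AB·DA·DA·AB·BCC·AB·DA·DA
    A ↦ BCC
    B ↦ AB
    C ↦ DA
  step 2 ⇒ step 3: ABDADAABDADAABDADA ⇒ BCC·AB·BA·BCC·BA·BCC·BCC·AB·BA·BCC·BA·BCC·BCC·AB·BA·BCC·BA·BCC
    D ↦ BA

A->BCC, B->AB, C->DA, D->BA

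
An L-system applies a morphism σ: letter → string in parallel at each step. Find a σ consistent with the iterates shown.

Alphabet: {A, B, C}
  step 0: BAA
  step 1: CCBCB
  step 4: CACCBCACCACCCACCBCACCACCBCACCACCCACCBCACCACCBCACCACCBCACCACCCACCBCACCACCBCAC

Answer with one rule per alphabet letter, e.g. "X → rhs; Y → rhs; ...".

A->CB, B->C, C->CAC

  step 0 ⇒ step 1: BAA ⇒ C·CB·CB
    A ↦ CB
    B ↦ C
    C ↦ CAC  (constrained at step 1)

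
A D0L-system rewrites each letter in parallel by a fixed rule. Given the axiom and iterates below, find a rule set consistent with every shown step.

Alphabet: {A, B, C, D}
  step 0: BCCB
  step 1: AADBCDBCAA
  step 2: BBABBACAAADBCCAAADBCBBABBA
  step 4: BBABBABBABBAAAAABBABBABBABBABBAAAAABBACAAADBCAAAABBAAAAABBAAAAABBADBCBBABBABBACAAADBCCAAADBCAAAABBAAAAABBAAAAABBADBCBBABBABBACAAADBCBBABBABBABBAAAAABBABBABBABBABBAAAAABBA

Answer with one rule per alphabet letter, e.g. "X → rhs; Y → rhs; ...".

A->BBA, B->AA, C->DBC, D->CA

  step 1 ⇒ step 2: AADBCDBCAA ⇒ BBA·BBA·CA·AA·DBC·CA·AA·DBC·BBA·BBA
    A ↦ BBA
    B ↦ AA
    C ↦ DBC
    D ↦ CA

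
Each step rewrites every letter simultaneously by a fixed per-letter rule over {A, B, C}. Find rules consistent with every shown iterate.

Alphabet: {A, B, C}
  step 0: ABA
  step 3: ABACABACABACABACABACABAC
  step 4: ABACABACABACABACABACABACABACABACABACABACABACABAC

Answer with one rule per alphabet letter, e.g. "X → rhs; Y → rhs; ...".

  step 3 ⇒ step 4: ABACABACABACABACABACABAC ⇒ AB·AC·AB·AC·AB·AC·AB·AC·AB·AC·AB·AC·AB·AC·AB·AC·AB·AC·AB·AC·AB·AC·AB·AC
    A ↦ AB
    B ↦ AC
    C ↦ AC

A->AB, B->AC, C->AC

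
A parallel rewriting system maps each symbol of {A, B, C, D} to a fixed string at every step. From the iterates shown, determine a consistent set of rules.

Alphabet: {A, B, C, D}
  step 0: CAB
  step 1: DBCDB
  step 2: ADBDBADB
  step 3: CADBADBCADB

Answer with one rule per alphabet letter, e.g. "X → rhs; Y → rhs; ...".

  step 2 ⇒ step 3: ADBDBADB ⇒ C·A·DB·A·DB·C·A·DB
    A ↦ C
    B ↦ DB
    D ↦ A
  step 0 ⇒ step 1: CAB ⇒ DB·C·DB
    C ↦ DB

A->C, B->DB, C->DB, D->A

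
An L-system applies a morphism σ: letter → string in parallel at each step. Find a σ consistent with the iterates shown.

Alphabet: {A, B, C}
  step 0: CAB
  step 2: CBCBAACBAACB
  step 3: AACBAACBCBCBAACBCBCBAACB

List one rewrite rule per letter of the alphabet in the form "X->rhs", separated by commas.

A->CB, B->CB, C->AA

  step 2 ⇒ step 3: CBCBAACBAACB ⇒ AA·CB·AA·CB·CB·CB·AA·CB·CB·CB·AA·CB
    A ↦ CB
    B ↦ CB
    C ↦ AA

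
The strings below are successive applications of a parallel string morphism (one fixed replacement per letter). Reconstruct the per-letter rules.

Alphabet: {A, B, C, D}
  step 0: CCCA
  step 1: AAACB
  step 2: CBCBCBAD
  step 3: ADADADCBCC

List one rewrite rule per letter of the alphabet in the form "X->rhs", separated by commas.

A->CB, B->D, C->A, D->CC

  step 2 ⇒ step 3: CBCBCBAD ⇒ A·D·A·D·A·D·CB·CC
    A ↦ CB
    B ↦ D
    C ↦ A
    D ↦ CC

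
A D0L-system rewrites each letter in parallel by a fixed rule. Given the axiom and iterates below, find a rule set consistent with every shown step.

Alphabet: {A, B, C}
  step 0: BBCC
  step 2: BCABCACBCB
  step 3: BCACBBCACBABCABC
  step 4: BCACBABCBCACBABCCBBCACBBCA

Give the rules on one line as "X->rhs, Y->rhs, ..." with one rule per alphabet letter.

  step 3 ⇒ step 4: BCACBBCACBABCABC ⇒ BC·A·CB·A·BC·BC·A·CB·A·BC·CB·BC·A·CB·BC·A
    A ↦ CB
    B ↦ BC
    C ↦ A

A->CB, B->BC, C->A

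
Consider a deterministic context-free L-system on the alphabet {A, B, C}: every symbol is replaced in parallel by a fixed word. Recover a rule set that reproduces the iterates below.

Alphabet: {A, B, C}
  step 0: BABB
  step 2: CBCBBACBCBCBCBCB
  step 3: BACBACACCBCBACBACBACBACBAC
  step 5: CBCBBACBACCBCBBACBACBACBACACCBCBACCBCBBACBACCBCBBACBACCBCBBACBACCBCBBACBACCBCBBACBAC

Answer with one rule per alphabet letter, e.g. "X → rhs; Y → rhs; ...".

  step 2 ⇒ step 3: CBCBBACBCBCBCBCB ⇒ B·AC·B·AC·AC·CBC·B·AC·B·AC·B·AC·B·AC·B·AC
    A ↦ CBC
    B ↦ AC
    C ↦ B

A->CBC, B->AC, C->B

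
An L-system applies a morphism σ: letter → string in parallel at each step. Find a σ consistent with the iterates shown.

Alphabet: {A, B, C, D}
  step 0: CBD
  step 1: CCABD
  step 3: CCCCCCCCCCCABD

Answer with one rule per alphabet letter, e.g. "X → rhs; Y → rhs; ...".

  step 0 ⇒ step 1: CBD ⇒ CC·A·BD
    B ↦ A
    C ↦ CC
    D ↦ BD
    A ↦ C  (constrained at step 1)

A->C, B->A, C->CC, D->BD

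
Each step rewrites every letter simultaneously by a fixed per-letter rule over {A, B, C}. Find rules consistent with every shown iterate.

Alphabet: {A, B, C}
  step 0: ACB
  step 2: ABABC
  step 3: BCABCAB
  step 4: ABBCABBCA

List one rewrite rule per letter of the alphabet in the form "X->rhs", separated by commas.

  step 3 ⇒ step 4: BCABCAB ⇒ A·B·BC·A·B·BC·A
    A ↦ BC
    B ↦ A
    C ↦ B

A->BC, B->A, C->B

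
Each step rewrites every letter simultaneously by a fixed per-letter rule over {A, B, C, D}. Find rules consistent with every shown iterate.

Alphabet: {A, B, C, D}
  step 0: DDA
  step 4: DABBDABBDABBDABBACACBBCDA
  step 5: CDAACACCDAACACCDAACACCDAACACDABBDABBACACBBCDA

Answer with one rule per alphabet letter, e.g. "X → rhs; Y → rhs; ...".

A->DA, B->AC, C->BB, D->C

  step 4 ⇒ step 5: DABBDABBDABBDABBACACBBCDA ⇒ C·DA·AC·AC·C·DA·AC·AC·C·DA·AC·AC·C·DA·AC·AC·DA·BB·DA·BB·AC·AC·BB·C·DA
    A ↦ DA
    B ↦ AC
    C ↦ BB
    D ↦ C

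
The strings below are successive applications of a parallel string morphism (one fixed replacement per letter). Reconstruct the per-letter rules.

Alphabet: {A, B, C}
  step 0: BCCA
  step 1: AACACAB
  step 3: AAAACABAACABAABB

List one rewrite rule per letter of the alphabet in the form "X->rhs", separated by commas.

A->B, B->AA, C->CA

  step 0 ⇒ step 1: BCCA ⇒ AA·CA·CA·B
    A ↦ B
    B ↦ AA
    C ↦ CA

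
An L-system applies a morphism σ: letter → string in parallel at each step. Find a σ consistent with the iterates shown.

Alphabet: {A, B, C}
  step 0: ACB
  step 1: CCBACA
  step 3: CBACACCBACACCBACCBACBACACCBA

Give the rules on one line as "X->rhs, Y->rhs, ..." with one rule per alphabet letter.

A->C, B->CA, C->CBA

  step 0 ⇒ step 1: ACB ⇒ C·CBA·CA
    A ↦ C
    B ↦ CA
    C ↦ CBA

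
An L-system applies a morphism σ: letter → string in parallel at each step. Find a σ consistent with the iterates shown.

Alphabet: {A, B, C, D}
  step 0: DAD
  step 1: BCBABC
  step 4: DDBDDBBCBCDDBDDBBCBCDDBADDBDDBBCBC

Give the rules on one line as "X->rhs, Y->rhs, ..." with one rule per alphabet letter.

A->BA, B->DD, C->B, D->BC

  step 0 ⇒ step 1: DAD ⇒ BC·BA·BC
    A ↦ BA
    D ↦ BC
    B ↦ DD  (constrained at step 1)
    C ↦ B  (constrained at step 1)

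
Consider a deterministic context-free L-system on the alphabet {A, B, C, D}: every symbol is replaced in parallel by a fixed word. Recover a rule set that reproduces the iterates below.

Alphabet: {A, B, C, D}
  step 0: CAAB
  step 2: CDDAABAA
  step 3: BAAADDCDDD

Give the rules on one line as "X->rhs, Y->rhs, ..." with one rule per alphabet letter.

A->D, B->CD, C->BA, D->A

  step 2 ⇒ step 3: CDDAABAA ⇒ BA·A·A·D·D·CD·D·D
    A ↦ D
    B ↦ CD
    C ↦ BA
    D ↦ A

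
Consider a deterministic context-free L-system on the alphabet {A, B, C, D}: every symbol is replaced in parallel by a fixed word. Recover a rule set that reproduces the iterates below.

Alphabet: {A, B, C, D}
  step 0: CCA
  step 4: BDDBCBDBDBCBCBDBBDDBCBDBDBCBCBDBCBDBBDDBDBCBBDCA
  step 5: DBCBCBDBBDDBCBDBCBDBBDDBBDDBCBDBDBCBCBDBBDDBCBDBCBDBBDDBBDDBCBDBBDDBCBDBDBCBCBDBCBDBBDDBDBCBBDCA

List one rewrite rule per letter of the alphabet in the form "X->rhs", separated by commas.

  step 4 ⇒ step 5: BDDBCBDBDBCBCBDBBDDBCBDBDBCBCBDBCBDBBDDBDBCBBDCA ⇒ DB·CB·CB·DB·BD·DB·CB·DB·CB·DB·BD·DB·BD·DB·CB·DB·DB·CB·CB·DB·BD·DB·CB·DB·CB·DB·BD·DB·BD·DB·CB·DB·BD·DB·CB·DB·DB·CB·CB·DB·CB·DB·BD·DB·DB·CB·BD·CA
    A ↦ CA
    B ↦ DB
    C ↦ BD
    D ↦ CB

A->CA, B->DB, C->BD, D->CB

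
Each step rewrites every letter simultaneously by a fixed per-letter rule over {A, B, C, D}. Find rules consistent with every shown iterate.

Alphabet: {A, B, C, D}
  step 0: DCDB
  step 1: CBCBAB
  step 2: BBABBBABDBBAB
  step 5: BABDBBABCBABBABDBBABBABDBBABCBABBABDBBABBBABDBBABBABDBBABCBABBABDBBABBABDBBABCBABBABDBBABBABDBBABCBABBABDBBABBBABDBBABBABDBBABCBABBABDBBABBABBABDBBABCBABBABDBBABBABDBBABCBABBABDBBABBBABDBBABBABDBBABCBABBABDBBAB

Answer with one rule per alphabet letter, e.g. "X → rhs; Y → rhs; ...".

  step 1 ⇒ step 2: CBCBAB ⇒ B·BAB·B·BAB·DB·BAB
    A ↦ DB
    B ↦ BAB
    C ↦ B
  step 0 ⇒ step 1: DCDB ⇒ C·B·C·BAB
    D ↦ C

A->DB, B->BAB, C->B, D->C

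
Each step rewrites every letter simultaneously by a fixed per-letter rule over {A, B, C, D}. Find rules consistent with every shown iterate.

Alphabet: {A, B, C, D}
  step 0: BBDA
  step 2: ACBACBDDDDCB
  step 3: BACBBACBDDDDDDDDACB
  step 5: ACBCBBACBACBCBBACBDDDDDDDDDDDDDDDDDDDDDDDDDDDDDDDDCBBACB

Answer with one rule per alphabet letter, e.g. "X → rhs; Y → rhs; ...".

A->B, B->CB, C->A, D->DD

  step 2 ⇒ step 3: ACBACBDDDDCB ⇒ B·A·CB·B·A·CB·DD·DD·DD·DD·A·CB
    A ↦ B
    B ↦ CB
    C ↦ A
    D ↦ DD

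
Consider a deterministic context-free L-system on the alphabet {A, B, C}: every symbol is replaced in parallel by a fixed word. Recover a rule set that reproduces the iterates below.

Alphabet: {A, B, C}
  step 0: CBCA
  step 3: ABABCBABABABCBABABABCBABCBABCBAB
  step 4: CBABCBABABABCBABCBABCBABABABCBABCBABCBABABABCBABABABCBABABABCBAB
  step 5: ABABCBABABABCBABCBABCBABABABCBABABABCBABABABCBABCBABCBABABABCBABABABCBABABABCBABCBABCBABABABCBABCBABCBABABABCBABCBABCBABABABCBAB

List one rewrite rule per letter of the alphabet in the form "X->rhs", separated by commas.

A->CB, B->AB, C->AB

  step 4 ⇒ step 5: CBABCBABABABCBABCBABCBABABABCBABCBABCBABABABCBABABABCBABABABCBAB ⇒ AB·AB·CB·AB·AB·AB·CB·AB·CB·AB·CB·AB·AB·AB·CB·AB·AB·AB·CB·AB·AB·AB·CB·AB·CB·AB·CB·AB·AB·AB·CB·AB·AB·AB·CB·AB·AB·AB·CB·AB·CB·AB·CB·AB·AB·AB·CB·AB·CB·AB·CB·AB·AB·AB·CB·AB·CB·AB·CB·AB·AB·AB·CB·AB
    A ↦ CB
    B ↦ AB
    C ↦ AB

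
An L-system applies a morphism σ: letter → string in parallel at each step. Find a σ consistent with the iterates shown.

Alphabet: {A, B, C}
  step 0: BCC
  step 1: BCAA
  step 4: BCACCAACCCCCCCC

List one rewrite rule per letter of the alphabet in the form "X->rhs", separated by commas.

  step 0 ⇒ step 1: BCC ⇒ BC·A·A
    B ↦ BC
    C ↦ A
    A ↦ CC  (constrained at step 1)

A->CC, B->BC, C->A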